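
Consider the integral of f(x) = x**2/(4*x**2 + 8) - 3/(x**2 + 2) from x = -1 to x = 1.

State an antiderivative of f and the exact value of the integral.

Antiderivative: F(x) = (x - 7*sqrt(2)*atan(sqrt(2)*x/2))/4; value = -7*sqrt(2)*atan(sqrt(2)/2)/2 + 1/2

Integrate term by term and add the pieces.
F(x) = (x - 7*sqrt(2)*atan(sqrt(2)*x/2))/4 is an antiderivative of f.
Check: d/dx[(x - 7*sqrt(2)*atan(sqrt(2)*x/2))/4] = (x**2 - 12)/(4*x**2 + 8), which equals f(x).
F(1) = -7*sqrt(2)*atan(sqrt(2)/2)/4 + 1/4; F(-1) = -1/4 + 7*sqrt(2)*atan(sqrt(2)/2)/4.
Integral = F(1) - F(-1) = -7*sqrt(2)*atan(sqrt(2)/2)/2 + 1/2.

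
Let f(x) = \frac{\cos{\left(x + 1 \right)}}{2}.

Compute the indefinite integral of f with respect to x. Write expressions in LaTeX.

F(x) = \frac{\sin{\left(x + 1 \right)}}{2} + C

An antiderivative F(x) passes only if d/dx[F] lands on f(x) exactly.
Check: d/dx[\frac{\sin{\left(x + 1 \right)}}{2}] = \frac{\cos{\left(x + 1 \right)}}{2} = f(x).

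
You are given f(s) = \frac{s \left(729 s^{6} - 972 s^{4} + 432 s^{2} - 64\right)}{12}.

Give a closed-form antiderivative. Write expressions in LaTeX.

An antiderivative is F(s) = \frac{\left(9 s^{2} - 4\right)^{4}}{864}.

f matches the chain-rule pattern g'(h)*h' with inner function h(s) = \frac{3 s^{2}}{2} - \frac{2}{3}; substituting u = h(s) collapses the integral.
Check: d/ds[\frac{\left(9 s^{2} - 4\right)^{4}}{864}] = \frac{243 s^{7}}{4} - 81 s^{5} + 36 s^{3} - \frac{16 s}{3}, which equals f(s).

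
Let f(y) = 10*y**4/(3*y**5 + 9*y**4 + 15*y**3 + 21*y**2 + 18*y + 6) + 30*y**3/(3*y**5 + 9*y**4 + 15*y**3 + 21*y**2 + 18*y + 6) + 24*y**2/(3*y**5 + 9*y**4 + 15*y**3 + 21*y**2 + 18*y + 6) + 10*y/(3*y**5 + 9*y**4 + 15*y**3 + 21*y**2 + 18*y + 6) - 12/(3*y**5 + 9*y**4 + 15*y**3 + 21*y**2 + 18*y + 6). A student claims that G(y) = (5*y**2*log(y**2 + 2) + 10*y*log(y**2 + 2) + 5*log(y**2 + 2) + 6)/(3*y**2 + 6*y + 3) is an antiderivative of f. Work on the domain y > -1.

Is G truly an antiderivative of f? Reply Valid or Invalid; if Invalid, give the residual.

Invalid: d/dy[G] - f = -2/(y**3 + 3*y**2 + 3*y + 1), which is not 0.

d/dy[G] = (10*y**4 + 30*y**3 + 18*y**2 + 10*y - 24)/(3*y**5 + 9*y**4 + 15*y**3 + 21*y**2 + 18*y + 6)
d/dy[G] - f(y) = -2/(y**3 + 3*y**2 + 3*y + 1) != 0.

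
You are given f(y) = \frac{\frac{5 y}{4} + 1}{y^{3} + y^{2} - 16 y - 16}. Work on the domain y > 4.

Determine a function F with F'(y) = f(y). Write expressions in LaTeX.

The denominator factors as 4 \left(y - 4\right) \left(y + 1\right) \left(y + 4\right); partial fractions split f into directly integrable pieces: - \frac{1}{6 \left(y + 4\right)} + \frac{1}{60 \left(y + 1\right)} + \frac{3}{20 \left(y - 4\right)}.
Check: d/dy[\frac{3 \log{\left(y - 4 \right)}}{20} + \frac{\log{\left(y + 1 \right)}}{60} - \frac{\log{\left(y + 4 \right)}}{6}] = \frac{5 y + 4}{4 y^{3} + 4 y^{2} - 64 y - 64}, which equals f(y).

An antiderivative is F(y) = \frac{3 \log{\left(y - 4 \right)}}{20} + \frac{\log{\left(y + 1 \right)}}{60} - \frac{\log{\left(y + 4 \right)}}{6}.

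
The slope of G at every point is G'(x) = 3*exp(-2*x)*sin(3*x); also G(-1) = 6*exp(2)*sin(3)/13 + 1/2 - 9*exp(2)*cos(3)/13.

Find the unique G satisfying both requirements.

The proposed G(x) is checked by its d/dx: the result must match the given G'(x).
A general antiderivative is -6*exp(-2*x)*sin(3*x)/13 - 9*exp(-2*x)*cos(3*x)/13 + C.
The condition gives C = 6*exp(2)*sin(3)/13 + 1/2 - 9*exp(2)*cos(3)/13 - (6*exp(2)*sin(3)/13 - 9*exp(2)*cos(3)/13) = 1/2.
So G(x) = 1/2 - 6*exp(-2*x)*sin(3*x)/13 - 9*exp(-2*x)*cos(3*x)/13.
Check: d/dx[1/2 - 6*exp(-2*x)*sin(3*x)/13 - 9*exp(-2*x)*cos(3*x)/13] = 3*exp(-2*x)*sin(3*x) = G'(x).

G(x) = 1/2 - 6*exp(-2*x)*sin(3*x)/13 - 9*exp(-2*x)*cos(3*x)/13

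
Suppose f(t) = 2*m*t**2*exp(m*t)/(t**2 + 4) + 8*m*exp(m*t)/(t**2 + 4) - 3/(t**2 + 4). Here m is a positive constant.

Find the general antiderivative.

F(t) = 2*exp(m*t) - 3*atan(t/2)/2 + C

The integrand splits into summands that can be handled one at a time.
Check: d/dt[2*exp(m*t) - 3*atan(t/2)/2] = (2*m*t**2*exp(m*t) + 8*m*exp(m*t) - 3)/(t**2 + 4), which equals f(t).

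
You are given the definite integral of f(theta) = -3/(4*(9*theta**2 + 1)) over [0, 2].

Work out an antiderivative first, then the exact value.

Antiderivative: F(theta) = -atan(3*theta)/4; value = -atan(6)/4

Since d/dtheta undoes antidifferentiation here, F'(theta) = f(theta) is required of F(theta).
F(theta) = -atan(3*theta)/4 is an antiderivative of f.
Check: d/dtheta[-atan(3*theta)/4] = -3/(36*theta**2 + 4), which equals f(theta).
F(2) = -atan(6)/4; F(0) = 0.
Integral = F(2) - F(0) = -atan(6)/4.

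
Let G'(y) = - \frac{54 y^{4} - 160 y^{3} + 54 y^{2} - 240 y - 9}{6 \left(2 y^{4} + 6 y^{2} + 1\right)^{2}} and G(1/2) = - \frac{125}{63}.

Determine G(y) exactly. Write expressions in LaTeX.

Recognize the product-rule pattern: G'(y) = u'v + uv' with u = \frac{1}{y^{4} + 3 y^{2} + \frac{1}{2}}, v = \frac{3 y}{4} - \frac{5}{3}, so integration by parts undoes it.
A general antiderivative is \frac{\frac{3 y}{4} - \frac{5}{3}}{y^{4} + 3 y^{2} + \frac{1}{2}} + C.
The condition gives C = - \frac{125}{63} - (- \frac{62}{63}) = -1.
So G(y) = \frac{\frac{3 y}{4} - \frac{5}{3}}{y^{4} + 3 y^{2} + \frac{1}{2}} - 1.
Check: d/dy[\frac{\frac{3 y}{4} - \frac{5}{3}}{y^{4} + 3 y^{2} + \frac{1}{2}} - 1] = \frac{- 54 y^{4} + 160 y^{3} - 54 y^{2} + 240 y + 9}{24 y^{8} + 144 y^{6} + 240 y^{4} + 72 y^{2} + 6}, which equals G'(y).

G(y) = \frac{\frac{3 y}{4} - \frac{5}{3}}{y^{4} + 3 y^{2} + \frac{1}{2}} - 1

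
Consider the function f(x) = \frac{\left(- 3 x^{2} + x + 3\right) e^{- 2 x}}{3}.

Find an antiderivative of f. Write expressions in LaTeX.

f has the shape u'v + uv' for u = \frac{x^{2}}{2} + \frac{x}{3} - \frac{1}{3} and v = e^{- 2 x} — it is the derivative of the product u*v.
Check: d/dx[\frac{\left(3 x^{2} + 2 x - 2\right) e^{- 2 x}}{6}] = \frac{\left(- 3 x^{2} + x + 3\right) e^{- 2 x}}{3} = f(x).

An antiderivative is F(x) = \frac{\left(3 x^{2} + 2 x - 2\right) e^{- 2 x}}{6}.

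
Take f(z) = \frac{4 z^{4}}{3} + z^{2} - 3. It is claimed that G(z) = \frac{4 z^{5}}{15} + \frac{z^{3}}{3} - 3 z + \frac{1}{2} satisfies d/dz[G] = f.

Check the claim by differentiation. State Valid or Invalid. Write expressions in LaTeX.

Valid - the claim checks out under differentiation.

d/dz[G] = \frac{4 z^{4}}{3} + z^{2} - 3
This equals f(z) exactly, so the claim holds.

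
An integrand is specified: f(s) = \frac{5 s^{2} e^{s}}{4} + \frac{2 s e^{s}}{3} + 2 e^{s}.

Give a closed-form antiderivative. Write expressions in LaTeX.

Recognize the product-rule pattern: f = u'v + uv' with u = \frac{5 s^{2}}{4} - \frac{11 s}{6} + \frac{23}{6}, v = e^{s}, so integration by parts undoes it.
Check: d/ds[\frac{5 s^{2} e^{s}}{4} - \frac{11 s e^{s}}{6} + \frac{23 e^{s}}{6}] = \frac{5 s^{2} e^{s}}{4} + \frac{2 s e^{s}}{3} + 2 e^{s} = f(s).

An antiderivative is F(s) = \frac{5 s^{2} e^{s}}{4} - \frac{11 s e^{s}}{6} + \frac{23 e^{s}}{6}.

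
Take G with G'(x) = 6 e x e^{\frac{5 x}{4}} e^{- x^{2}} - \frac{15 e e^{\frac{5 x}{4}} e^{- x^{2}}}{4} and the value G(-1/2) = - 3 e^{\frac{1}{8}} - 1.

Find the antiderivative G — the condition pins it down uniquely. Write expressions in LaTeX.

The substitution u = - x^{2} + \frac{5 x}{4} + 1 works: G'(x) is exactly (dG/du)*(du/dx) for that inner function.
A general antiderivative is - 3 e^{- x^{2} + \frac{5 x}{4} + 1} + C.
The condition gives C = - 3 e^{\frac{1}{8}} - 1 - (- 3 e^{\frac{1}{8}}) = -1.
So G(x) = - 3 e^{- x^{2} + \frac{5 x}{4} + 1} - 1.
Check: d/dx[- 3 e^{- x^{2} + \frac{5 x}{4} + 1} - 1] = 6 e x e^{\frac{5 x}{4}} e^{- x^{2}} - \frac{15 e e^{\frac{5 x}{4}} e^{- x^{2}}}{4} = G'(x).

G(x) = - 3 e^{- x^{2} + \frac{5 x}{4} + 1} - 1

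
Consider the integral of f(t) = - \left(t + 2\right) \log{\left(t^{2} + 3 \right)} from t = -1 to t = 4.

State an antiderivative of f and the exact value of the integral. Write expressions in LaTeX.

For F(t) to be correct the identity F'(t) - f(t) = 0 must hold.
F(t) = - \frac{t^{2} \log{\left(t^{2} + 3 \right)}}{2} + \frac{t^{2}}{2} - 2 t \log{\left(t^{2} + 3 \right)} + 4 t - \frac{3 \log{\left(t^{2} + 3 \right)}}{2} - 4 \sqrt{3} \operatorname{atan}{\left(\frac{\sqrt{3} t}{3} \right)} is an antiderivative of f.
Check: d/dt[- \frac{t^{2} \log{\left(t^{2} + 3 \right)}}{2} + \frac{t^{2}}{2} - 2 t \log{\left(t^{2} + 3 \right)} + 4 t - \frac{3 \log{\left(t^{2} + 3 \right)}}{2} - 4 \sqrt{3} \operatorname{atan}{\left(\frac{\sqrt{3} t}{3} \right)}] = - t \log{\left(t^{2} + 3 \right)} - 2 \log{\left(t^{2} + 3 \right)}, which equals f(t).
F(4) = - \frac{35 \log{\left(19 \right)}}{2} - 4 \sqrt{3} \operatorname{atan}{\left(\frac{4 \sqrt{3}}{3} \right)} + 24; F(-1) = - \frac{7}{2} + \frac{2 \sqrt{3} \pi}{3}.
Integral = F(4) - F(-1) = - \frac{35 \log{\left(19 \right)}}{2} - 4 \sqrt{3} \operatorname{atan}{\left(\frac{4 \sqrt{3}}{3} \right)} - \frac{2 \sqrt{3} \pi}{3} + \frac{55}{2}.

Antiderivative: F(t) = - \frac{t^{2} \log{\left(t^{2} + 3 \right)}}{2} + \frac{t^{2}}{2} - 2 t \log{\left(t^{2} + 3 \right)} + 4 t - \frac{3 \log{\left(t^{2} + 3 \right)}}{2} - 4 \sqrt{3} \operatorname{atan}{\left(\frac{\sqrt{3} t}{3} \right)}; value = - \frac{35 \log{\left(19 \right)}}{2} - 4 \sqrt{3} \operatorname{atan}{\left(\frac{4 \sqrt{3}}{3} \right)} - \frac{2 \sqrt{3} \pi}{3} + \frac{55}{2}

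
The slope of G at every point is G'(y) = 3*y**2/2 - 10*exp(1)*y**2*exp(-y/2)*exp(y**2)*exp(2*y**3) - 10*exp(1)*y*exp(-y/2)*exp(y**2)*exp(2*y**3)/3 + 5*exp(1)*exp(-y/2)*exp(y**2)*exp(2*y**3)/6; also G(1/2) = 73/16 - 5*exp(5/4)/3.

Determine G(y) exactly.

The integrand splits into summands that can be handled one at a time.
A general antiderivative is y**3/2 - 5*exp(2*y**3 + y**2 - y/2 + 1)/3 + 4 + C.
The condition gives C = 73/16 - 5*exp(5/4)/3 - (65/16 - 5*exp(5/4)/3) = 1/2.
So G(y) = y**3/2 + 9/2 - 5*exp(1)*exp(-y/2)*exp(y**2)*exp(2*y**3)/3.
Check: d/dy[y**3/2 + 9/2 - 5*exp(1)*exp(-y/2)*exp(y**2)*exp(2*y**3)/3] = (9*y**2*exp(y/2) - 60*exp(1)*y**2*exp(y**2)*exp(2*y**3) - 20*exp(1)*y*exp(y**2)*exp(2*y**3) + 5*exp(1)*exp(y**2)*exp(2*y**3))*exp(-y/2)/6, which equals G'(y).

G(y) = y**3/2 + 9/2 - 5*exp(1)*exp(-y/2)*exp(y**2)*exp(2*y**3)/3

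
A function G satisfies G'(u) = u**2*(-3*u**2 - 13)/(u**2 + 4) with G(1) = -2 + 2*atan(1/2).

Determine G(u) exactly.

A first test for any G(u): its u-derivative must equal the given G'(u).
A general antiderivative is -u**3 - u + 2*atan(u/2) - 1 + C.
The condition gives C = -2 + 2*atan(1/2) - (-3 + 2*atan(1/2)) = 1.
So G(u) = -u**3 - u + 2*atan(u/2).
Check: d/du[-u**3 - u + 2*atan(u/2)] = (-3*u**4 - 13*u**2)/(u**2 + 4), which equals G'(u).

G(u) = -u**3 - u + 2*atan(u/2)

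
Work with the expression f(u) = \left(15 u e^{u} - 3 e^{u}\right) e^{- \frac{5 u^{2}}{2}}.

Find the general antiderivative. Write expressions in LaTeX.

f matches the chain-rule pattern g'(h)*h' with inner function h(u) = - \frac{5 u^{2}}{2} + u; substituting w = h(u) collapses the integral.
Check: d/du[- 3 e^{u} e^{- \frac{5 u^{2}}{2}}] = \left(15 u e^{u} - 3 e^{u}\right) e^{- \frac{5 u^{2}}{2}} = f(u).

F(u) = - 3 e^{u} e^{- \frac{5 u^{2}}{2}} + C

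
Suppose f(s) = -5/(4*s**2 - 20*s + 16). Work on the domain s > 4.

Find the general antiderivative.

The denominator factors as 4*(s - 4)*(s - 1); partial fractions split f into directly integrable pieces: 5/(12*(s - 1)) - 5/(12*(s - 4)).
Check: d/ds[-5*log(s - 4)/12 + 5*log(s - 1)/12] = -5/(4*s**2 - 20*s + 16) = f(s).

F(s) = -5*log(s - 4)/12 + 5*log(s - 1)/12 + C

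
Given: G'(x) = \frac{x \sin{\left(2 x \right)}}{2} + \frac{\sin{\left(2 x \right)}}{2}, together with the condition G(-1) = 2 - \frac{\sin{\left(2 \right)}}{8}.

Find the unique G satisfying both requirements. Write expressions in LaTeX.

The integrand splits into summands that can be handled one at a time.
A general antiderivative is - \frac{x \cos{\left(2 x \right)}}{4} + \frac{\sin{\left(2 x \right)}}{8} - \frac{\cos{\left(2 x \right)}}{4} + C.
The condition gives C = 2 - \frac{\sin{\left(2 \right)}}{8} - (- \frac{\sin{\left(2 \right)}}{8}) = 2.
So G(x) = - \frac{x \cos{\left(2 x \right)}}{4} + \frac{\sin{\left(2 x \right)}}{8} - \frac{\cos{\left(2 x \right)}}{4} + 2.
Check: d/dx[- \frac{x \cos{\left(2 x \right)}}{4} + \frac{\sin{\left(2 x \right)}}{8} - \frac{\cos{\left(2 x \right)}}{4} + 2] = \frac{x \sin{\left(2 x \right)}}{2} + \frac{\sin{\left(2 x \right)}}{2} = G'(x).

G(x) = - \frac{x \cos{\left(2 x \right)}}{4} + \frac{\sin{\left(2 x \right)}}{8} - \frac{\cos{\left(2 x \right)}}{4} + 2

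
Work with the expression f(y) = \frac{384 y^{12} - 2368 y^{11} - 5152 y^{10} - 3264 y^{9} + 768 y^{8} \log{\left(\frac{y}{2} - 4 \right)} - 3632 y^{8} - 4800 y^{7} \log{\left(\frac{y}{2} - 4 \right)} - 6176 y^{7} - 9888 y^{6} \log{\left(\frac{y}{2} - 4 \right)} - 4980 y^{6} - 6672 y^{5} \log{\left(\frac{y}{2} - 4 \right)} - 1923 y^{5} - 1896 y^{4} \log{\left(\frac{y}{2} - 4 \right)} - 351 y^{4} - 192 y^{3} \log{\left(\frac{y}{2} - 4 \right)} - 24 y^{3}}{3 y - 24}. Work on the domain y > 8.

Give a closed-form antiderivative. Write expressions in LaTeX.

f has the shape u'v + uv' for u = - \left(2 y^{2} + y\right)^{4} and v = - \frac{2 y^{4}}{3} - y - 2 \log{\left(\frac{y}{2} - 4 \right)} - \frac{1}{4} — it is the derivative of the product u*v.
Check: d/dy[\frac{32 y^{12}}{3} + \frac{64 y^{11}}{3} + 16 y^{10} + \frac{64 y^{9}}{3} + 32 y^{8} \log{\left(\frac{y}{2} - 4 \right)} + \frac{110 y^{8}}{3} + 64 y^{7} \log{\left(\frac{y}{2} - 4 \right)} + 32 y^{7} + 48 y^{6} \log{\left(\frac{y}{2} - 4 \right)} + 14 y^{6} + 16 y^{5} \log{\left(\frac{y}{2} - 4 \right)} + 3 y^{5} + 2 y^{4} \log{\left(\frac{y}{2} - 4 \right)} + \frac{y^{4}}{4}] = \frac{384 y^{12} - 2368 y^{11} - 5152 y^{10} - 3264 y^{9} + 768 y^{8} \log{\left(\frac{y}{2} - 4 \right)} - 3632 y^{8} - 4800 y^{7} \log{\left(\frac{y}{2} - 4 \right)} - 6176 y^{7} - 9888 y^{6} \log{\left(\frac{y}{2} - 4 \right)} - 4980 y^{6} - 6672 y^{5} \log{\left(\frac{y}{2} - 4 \right)} - 1923 y^{5} - 1896 y^{4} \log{\left(\frac{y}{2} - 4 \right)} - 351 y^{4} - 192 y^{3} \log{\left(\frac{y}{2} - 4 \right)} - 24 y^{3}}{3 y - 24} = f(y).

An antiderivative is F(y) = \frac{32 y^{12}}{3} + \frac{64 y^{11}}{3} + 16 y^{10} + \frac{64 y^{9}}{3} + 32 y^{8} \log{\left(\frac{y}{2} - 4 \right)} + \frac{110 y^{8}}{3} + 64 y^{7} \log{\left(\frac{y}{2} - 4 \right)} + 32 y^{7} + 48 y^{6} \log{\left(\frac{y}{2} - 4 \right)} + 14 y^{6} + 16 y^{5} \log{\left(\frac{y}{2} - 4 \right)} + 3 y^{5} + 2 y^{4} \log{\left(\frac{y}{2} - 4 \right)} + \frac{y^{4}}{4}.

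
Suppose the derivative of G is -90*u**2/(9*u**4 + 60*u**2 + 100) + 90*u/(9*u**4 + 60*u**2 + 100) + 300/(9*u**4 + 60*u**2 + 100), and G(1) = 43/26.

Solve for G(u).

Recognize the product-rule pattern: G'(u) = v'r + vr' with v = 1/(u**2/2 + 5/3), r = 5*u - 5/2, so integration by parts undoes it.
A general antiderivative is (5*u - 5/2)/(u**2/2 + 5/3) + C.
The condition gives C = 43/26 - (15/13) = 1/2.
So G(u) = (5*u - 5/2)/(u**2/2 + 5/3) + 1/2.
Check: d/du[(5*u - 5/2)/(u**2/2 + 5/3) + 1/2] = (-90*u**2 + 90*u + 300)/(9*u**4 + 60*u**2 + 100), which equals G'(u).

G(u) = (5*u - 5/2)/(u**2/2 + 5/3) + 1/2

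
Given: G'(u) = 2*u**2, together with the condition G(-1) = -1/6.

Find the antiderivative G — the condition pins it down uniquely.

A first test for any G(u): its u-derivative must equal the given G'(u).
A general antiderivative is 2*u**3/3 + C.
The condition gives C = -1/6 - (-2/3) = 1/2.
So G(u) = 2*u**3/3 + 1/2.
Check: d/du[2*u**3/3 + 1/2] = 2*u**2 = G'(u).

G(u) = 2*u**3/3 + 1/2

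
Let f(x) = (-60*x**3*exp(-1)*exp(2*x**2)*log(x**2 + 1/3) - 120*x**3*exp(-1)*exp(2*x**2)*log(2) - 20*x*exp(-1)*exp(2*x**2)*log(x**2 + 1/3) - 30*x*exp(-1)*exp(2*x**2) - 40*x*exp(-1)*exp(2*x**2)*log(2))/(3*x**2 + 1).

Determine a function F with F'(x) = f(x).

An antiderivative is F(x) = -5*exp(-1)*exp(2*x**2)*log(4*x**2 + 4/3).

f has the shape u'v + uv' for u = -5*exp(2*x**2 - 1) and v = log(4*x**2 + 4/3) — it is the derivative of the product u*v.
Check: d/dx[-5*exp(-1)*exp(2*x**2)*log(4*x**2 + 4/3)] = (-60*x**3*exp(2*x**2)*log(x**2 + 1/3) - 120*x**3*exp(2*x**2)*log(2) - 20*x*exp(2*x**2)*log(x**2 + 1/3) - 30*x*exp(2*x**2) - 40*x*exp(2*x**2)*log(2))/(3*exp(1)*x**2 + exp(1)), which equals f(x).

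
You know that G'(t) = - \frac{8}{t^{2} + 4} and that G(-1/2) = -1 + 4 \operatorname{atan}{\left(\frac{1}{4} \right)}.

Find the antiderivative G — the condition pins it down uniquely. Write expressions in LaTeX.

G(t) = - 4 \operatorname{atan}{\left(\frac{t}{2} \right)} - 1

For G(t) to be correct, d/dt[G] must agree with the stated G'(t) identically.
A general antiderivative is - 4 \operatorname{atan}{\left(\frac{t}{2} \right)} + C.
The condition gives C = -1 + 4 \operatorname{atan}{\left(\frac{1}{4} \right)} - (4 \operatorname{atan}{\left(\frac{1}{4} \right)}) = -1.
So G(t) = - 4 \operatorname{atan}{\left(\frac{t}{2} \right)} - 1.
Check: d/dt[- 4 \operatorname{atan}{\left(\frac{t}{2} \right)} - 1] = - \frac{8}{t^{2} + 4} = G'(t).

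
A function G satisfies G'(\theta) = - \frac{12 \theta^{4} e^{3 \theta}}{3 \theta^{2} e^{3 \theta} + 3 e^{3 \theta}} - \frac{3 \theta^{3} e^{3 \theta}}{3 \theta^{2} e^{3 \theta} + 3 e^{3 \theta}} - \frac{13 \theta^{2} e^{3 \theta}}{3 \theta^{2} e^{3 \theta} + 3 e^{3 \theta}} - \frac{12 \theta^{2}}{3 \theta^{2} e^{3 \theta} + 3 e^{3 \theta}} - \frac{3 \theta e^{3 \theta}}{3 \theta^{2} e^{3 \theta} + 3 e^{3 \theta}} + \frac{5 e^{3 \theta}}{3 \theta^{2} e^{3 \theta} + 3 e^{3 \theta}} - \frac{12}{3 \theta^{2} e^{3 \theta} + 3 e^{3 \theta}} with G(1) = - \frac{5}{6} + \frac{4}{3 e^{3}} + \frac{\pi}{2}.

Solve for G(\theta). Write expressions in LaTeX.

G(\theta) = - \frac{4 \theta^{3}}{3} - \frac{\theta^{2}}{2} - \frac{\theta}{3} + 2 \operatorname{atan}{\left(\theta \right)} + \frac{4}{3} + \frac{4 e^{- 3 \theta}}{3}

Integrate term by term and add the pieces.
A general antiderivative is - \frac{4 \theta^{3}}{3} - \frac{\theta^{2}}{2} - \frac{\theta}{3} + 2 \operatorname{atan}{\left(\theta \right)} - \frac{2}{3} + \frac{4 e^{- 3 \theta}}{3} + C.
The condition gives C = - \frac{5}{6} + \frac{4}{3 e^{3}} + \frac{\pi}{2} - (- \frac{17}{6} + \frac{4}{3 e^{3}} + \frac{\pi}{2}) = 2.
So G(\theta) = - \frac{4 \theta^{3}}{3} - \frac{\theta^{2}}{2} - \frac{\theta}{3} + 2 \operatorname{atan}{\left(\theta \right)} + \frac{4}{3} + \frac{4 e^{- 3 \theta}}{3}.
Check: d/d\theta[- \frac{4 \theta^{3}}{3} - \frac{\theta^{2}}{2} - \frac{\theta}{3} + 2 \operatorname{atan}{\left(\theta \right)} + \frac{4}{3} + \frac{4 e^{- 3 \theta}}{3}] = \frac{- 12 \theta^{4} e^{3 \theta} - 3 \theta^{3} e^{3 \theta} - 13 \theta^{2} e^{3 \theta} - 12 \theta^{2} - 3 \theta e^{3 \theta} + 5 e^{3 \theta} - 12}{3 \theta^{2} e^{3 \theta} + 3 e^{3 \theta}}, which equals G'(\theta).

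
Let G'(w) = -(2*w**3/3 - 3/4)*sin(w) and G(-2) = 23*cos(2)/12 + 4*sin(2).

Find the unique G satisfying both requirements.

A first test for any G(w): its w-derivative must equal the given G'(w).
A general antiderivative is 2*w**3*cos(w)/3 - 2*w**2*sin(w) - 4*w*cos(w) + 4*sin(w) - 3*cos(w)/4 + C.
The condition gives C = 23*cos(2)/12 + 4*sin(2) - (23*cos(2)/12 + 4*sin(2)) = 0.
So G(w) = 2*w**3*cos(w)/3 - 2*w**2*sin(w) - 4*w*cos(w) + 4*sin(w) - 3*cos(w)/4.
Check: d/dw[2*w**3*cos(w)/3 - 2*w**2*sin(w) - 4*w*cos(w) + 4*sin(w) - 3*cos(w)/4] = -2*w**3*sin(w)/3 + 3*sin(w)/4, which equals G'(w).

G(w) = 2*w**3*cos(w)/3 - 2*w**2*sin(w) - 4*w*cos(w) + 4*sin(w) - 3*cos(w)/4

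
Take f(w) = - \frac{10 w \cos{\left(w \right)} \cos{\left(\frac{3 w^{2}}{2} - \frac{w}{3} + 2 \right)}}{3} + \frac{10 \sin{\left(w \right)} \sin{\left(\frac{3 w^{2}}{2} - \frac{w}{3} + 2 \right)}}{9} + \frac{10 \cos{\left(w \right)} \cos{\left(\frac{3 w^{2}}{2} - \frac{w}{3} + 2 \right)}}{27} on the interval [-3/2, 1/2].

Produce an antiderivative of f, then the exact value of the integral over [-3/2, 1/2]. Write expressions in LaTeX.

Antiderivative: F(w) = - \frac{10 \sin{\left(\frac{3 w^{2}}{2} - \frac{w}{3} + 2 \right)} \cos{\left(w \right)}}{9}; value = - \frac{10 \sin{\left(\frac{53}{24} \right)} \cos{\left(\frac{1}{2} \right)}}{9} + \frac{10 \sin{\left(\frac{47}{8} \right)} \cos{\left(\frac{3}{2} \right)}}{9}

f has the shape u'v + uv' for u = - \frac{10 \cos{\left(w \right)}}{9} and v = \sin{\left(\frac{3 w^{2}}{2} - \frac{w}{3} + 2 \right)} — it is the derivative of the product u*v.
F(w) = - \frac{10 \sin{\left(\frac{3 w^{2}}{2} - \frac{w}{3} + 2 \right)} \cos{\left(w \right)}}{9} is an antiderivative of f.
Check: d/dw[- \frac{10 \sin{\left(\frac{3 w^{2}}{2} - \frac{w}{3} + 2 \right)} \cos{\left(w \right)}}{9}] = - \frac{10 w \cos{\left(w \right)} \cos{\left(\frac{3 w^{2}}{2} - \frac{w}{3} + 2 \right)}}{3} + \frac{10 \sin{\left(w \right)} \sin{\left(\frac{3 w^{2}}{2} - \frac{w}{3} + 2 \right)}}{9} + \frac{10 \cos{\left(w \right)} \cos{\left(\frac{3 w^{2}}{2} - \frac{w}{3} + 2 \right)}}{27} = f(w).
F(1/2) = - \frac{10 \sin{\left(\frac{53}{24} \right)} \cos{\left(\frac{1}{2} \right)}}{9}; F(-3/2) = - \frac{10 \sin{\left(\frac{47}{8} \right)} \cos{\left(\frac{3}{2} \right)}}{9}.
Integral = F(1/2) - F(-3/2) = - \frac{10 \sin{\left(\frac{53}{24} \right)} \cos{\left(\frac{1}{2} \right)}}{9} + \frac{10 \sin{\left(\frac{47}{8} \right)} \cos{\left(\frac{3}{2} \right)}}{9}.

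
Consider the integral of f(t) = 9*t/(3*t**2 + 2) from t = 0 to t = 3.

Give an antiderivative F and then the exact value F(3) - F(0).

The substitution u = t**2 + 2/3 works: f is exactly (dF/du)*(du/dt) for that inner function.
F(t) = 3*log(t**2 + 2/3)/2 is an antiderivative of f.
Check: d/dt[3*log(t**2 + 2/3)/2] = 9*t/(3*t**2 + 2) = f(t).
F(3) = 3*log(29/3)/2; F(0) = 3*log(2/3)/2.
Integral = F(3) - F(0) = -3*log(2/3)/2 + 3*log(29/3)/2.

Antiderivative: F(t) = 3*log(t**2 + 2/3)/2; value = -3*log(2/3)/2 + 3*log(29/3)/2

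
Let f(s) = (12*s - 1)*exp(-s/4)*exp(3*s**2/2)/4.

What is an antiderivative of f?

The substitution u = 3*s**2/2 - s/4 works: f is exactly (dF/du)*(du/ds) for that inner function.
Check: d/ds[exp(-s/4)*exp(3*s**2/2)] = (12*s*exp(3*s**2/2) - exp(3*s**2/2))*exp(-s/4)/4, which equals f(s).

An antiderivative is F(s) = exp(-s/4)*exp(3*s**2/2).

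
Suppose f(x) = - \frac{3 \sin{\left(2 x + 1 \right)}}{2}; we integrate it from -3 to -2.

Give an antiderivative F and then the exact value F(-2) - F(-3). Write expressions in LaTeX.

Antiderivative: F(x) = \frac{3 \cos{\left(2 x + 1 \right)}}{4}; value = \frac{3 \cos{\left(3 \right)}}{4} - \frac{3 \cos{\left(5 \right)}}{4}

A candidate is checked by its d/dx: the result must match f(x).
F(x) = \frac{3 \cos{\left(2 x + 1 \right)}}{4} is an antiderivative of f.
Check: d/dx[\frac{3 \cos{\left(2 x + 1 \right)}}{4}] = - \frac{3 \sin{\left(2 x + 1 \right)}}{2} = f(x).
F(-2) = \frac{3 \cos{\left(3 \right)}}{4}; F(-3) = \frac{3 \cos{\left(5 \right)}}{4}.
Integral = F(-2) - F(-3) = \frac{3 \cos{\left(3 \right)}}{4} - \frac{3 \cos{\left(5 \right)}}{4}.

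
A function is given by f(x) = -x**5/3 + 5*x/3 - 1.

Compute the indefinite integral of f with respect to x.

F(x) = -x**6/18 + 5*x**2/6 - x + C

Integrate term by term and add the pieces.
Check: d/dx[-x**6/18 + 5*x**2/6 - x] = -x**5/3 + 5*x/3 - 1 = f(x).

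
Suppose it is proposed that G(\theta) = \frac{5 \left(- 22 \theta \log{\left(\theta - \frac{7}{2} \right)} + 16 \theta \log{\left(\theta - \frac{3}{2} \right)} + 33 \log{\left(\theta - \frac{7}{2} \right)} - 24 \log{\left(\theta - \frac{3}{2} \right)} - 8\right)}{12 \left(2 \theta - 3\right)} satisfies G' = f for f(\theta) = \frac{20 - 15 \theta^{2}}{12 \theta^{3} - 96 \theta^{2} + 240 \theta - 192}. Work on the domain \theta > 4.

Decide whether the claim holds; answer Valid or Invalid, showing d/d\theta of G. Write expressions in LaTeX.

d/d\theta[G] = \frac{- 60 \theta^{2} - 60 \theta + 65}{48 \theta^{3} - 312 \theta^{2} + 612 \theta - 378}
d/d\theta[G] - f(\theta) = \frac{60 \theta^{4} + 60 \theta^{3} - 1425 \theta^{2} + 2480 \theta - 820}{96 \theta^{6} - 1392 \theta^{5} + 8136 \theta^{4} - 24564 \theta^{3} + 40512 \theta^{2} - 34704 \theta + 12096} != 0.

Invalid: d/d\theta[G] - f = \frac{60 \theta^{4} + 60 \theta^{3} - 1425 \theta^{2} + 2480 \theta - 820}{96 \theta^{6} - 1392 \theta^{5} + 8136 \theta^{4} - 24564 \theta^{3} + 40512 \theta^{2} - 34704 \theta + 12096}, which is not 0.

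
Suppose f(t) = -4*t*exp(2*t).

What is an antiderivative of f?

An antiderivative is F(t) = -2*t*exp(2*t) + exp(2*t).

f has the shape u'v + uv' for u = 1 - 2*t and v = exp(2*t) — it is the derivative of the product u*v.
Check: d/dt[-2*t*exp(2*t) + exp(2*t)] = -4*t*exp(2*t) = f(t).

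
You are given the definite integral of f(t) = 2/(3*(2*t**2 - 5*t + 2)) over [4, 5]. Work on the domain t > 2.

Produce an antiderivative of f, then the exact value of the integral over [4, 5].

Factor the denominator (3*(t - 2)*(2*t - 1)) and decompose: f = -4/(9*(2*t - 1)) + 2/(9*(t - 2)); each piece integrates to a log, atan, or power term.
F(t) = 2*log(t - 2)/9 - 2*log(t - 1/2)/9 is an antiderivative of f.
Check: d/dt[2*log(t - 2)/9 - 2*log(t - 1/2)/9] = 2/(6*t**2 - 15*t + 6), which equals f(t).
F(5) = -2*log(9/2)/9 + 2*log(3)/9; F(4) = -2*log(7/2)/9 + 2*log(2)/9.
Integral = F(5) - F(4) = -2*log(9/2)/9 - 2*log(2)/9 + 2*log(3)/9 + 2*log(7/2)/9.

Antiderivative: F(t) = 2*log(t - 2)/9 - 2*log(t - 1/2)/9; value = -2*log(9/2)/9 - 2*log(2)/9 + 2*log(3)/9 + 2*log(7/2)/9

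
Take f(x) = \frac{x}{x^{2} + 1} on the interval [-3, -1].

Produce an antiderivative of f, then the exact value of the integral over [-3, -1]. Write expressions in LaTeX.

Antiderivative: F(x) = \frac{\log{\left(x^{2} + 1 \right)}}{2}; value = - \frac{\log{\left(10 \right)}}{2} + \frac{\log{\left(2 \right)}}{2}

f matches the chain-rule pattern g'(h)*h' with inner function h(x) = x^{2} + 1; substituting u = h(x) collapses the integral.
F(x) = \frac{\log{\left(x^{2} + 1 \right)}}{2} is an antiderivative of f.
Check: d/dx[\frac{\log{\left(x^{2} + 1 \right)}}{2}] = \frac{x}{x^{2} + 1} = f(x).
F(-1) = \frac{\log{\left(2 \right)}}{2}; F(-3) = \frac{\log{\left(10 \right)}}{2}.
Integral = F(-1) - F(-3) = - \frac{\log{\left(10 \right)}}{2} + \frac{\log{\left(2 \right)}}{2}.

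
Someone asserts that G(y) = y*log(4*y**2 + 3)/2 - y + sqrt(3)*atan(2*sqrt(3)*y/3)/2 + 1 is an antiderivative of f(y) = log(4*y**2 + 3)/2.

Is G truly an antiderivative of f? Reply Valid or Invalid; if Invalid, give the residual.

Valid. The derivative of G reproduces f.

d/dy[G] = log(4*y**2 + 3)/2
This equals f(y) exactly, so the claim holds.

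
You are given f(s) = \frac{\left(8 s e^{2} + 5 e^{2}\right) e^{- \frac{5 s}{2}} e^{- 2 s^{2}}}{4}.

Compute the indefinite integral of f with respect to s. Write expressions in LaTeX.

F(s) = - \frac{e^{- 2 s^{2} - \frac{5 s}{2} + 2}}{2} + C

f matches the chain-rule pattern g'(h)*h' with inner function h(s) = - 2 s^{2} - \frac{5 s}{2} + 2; substituting u = h(s) collapses the integral.
Check: d/ds[- \frac{e^{- 2 s^{2} - \frac{5 s}{2} + 2}}{2}] = \frac{\left(8 s + 5\right) e^{2} e^{- \frac{5 s}{2}} e^{- 2 s^{2}}}{4}, which equals f(s).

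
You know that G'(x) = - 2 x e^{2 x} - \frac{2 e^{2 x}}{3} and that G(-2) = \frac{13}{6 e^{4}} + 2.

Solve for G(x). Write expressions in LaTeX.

G(x) = \frac{\left(1 - 6 x\right) e^{2 x}}{6} + 2

G'(x) has the shape u'v + uv' for u = \frac{1}{6} - x and v = e^{2 x} — it is the derivative of the product u*v.
A general antiderivative is \frac{\left(1 - 6 x\right) e^{2 x}}{6} + C.
The condition gives C = \frac{13}{6 e^{4}} + 2 - (\frac{13}{6 e^{4}}) = 2.
So G(x) = \frac{\left(1 - 6 x\right) e^{2 x}}{6} + 2.
Check: d/dx[\frac{\left(1 - 6 x\right) e^{2 x}}{6} + 2] = - 2 x e^{2 x} - \frac{2 e^{2 x}}{3} = G'(x).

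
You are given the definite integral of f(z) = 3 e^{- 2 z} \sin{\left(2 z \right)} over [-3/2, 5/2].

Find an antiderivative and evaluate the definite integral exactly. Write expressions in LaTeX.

Antiderivative: F(z) = - \frac{3 \left(\sin{\left(2 z \right)} + \cos{\left(2 z \right)}\right) e^{- 2 z}}{4}; value = \frac{3 e^{3} \cos{\left(3 \right)}}{4} - \frac{3 e^{3} \sin{\left(3 \right)}}{4} - \frac{3 \cos{\left(5 \right)}}{4 e^{5}} - \frac{3 \sin{\left(5 \right)}}{4 e^{5}}

Any candidate F(z) must reproduce f(z) exactly when differentiated.
F(z) = - \frac{3 \left(\sin{\left(2 z \right)} + \cos{\left(2 z \right)}\right) e^{- 2 z}}{4} is an antiderivative of f.
Check: d/dz[- \frac{3 \left(\sin{\left(2 z \right)} + \cos{\left(2 z \right)}\right) e^{- 2 z}}{4}] = 3 e^{- 2 z} \sin{\left(2 z \right)} = f(z).
F(5/2) = - \frac{3 \cos{\left(5 \right)}}{4 e^{5}} - \frac{3 \sin{\left(5 \right)}}{4 e^{5}}; F(-3/2) = \frac{3 e^{3} \sin{\left(3 \right)}}{4} - \frac{3 e^{3} \cos{\left(3 \right)}}{4}.
Integral = F(5/2) - F(-3/2) = \frac{3 e^{3} \cos{\left(3 \right)}}{4} - \frac{3 e^{3} \sin{\left(3 \right)}}{4} - \frac{3 \cos{\left(5 \right)}}{4 e^{5}} - \frac{3 \sin{\left(5 \right)}}{4 e^{5}}.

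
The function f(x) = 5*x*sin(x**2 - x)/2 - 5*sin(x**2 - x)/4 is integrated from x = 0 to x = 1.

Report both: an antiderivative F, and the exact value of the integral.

f matches the chain-rule pattern g'(h)*h' with inner function h(x) = x**2 - x; substituting u = h(x) collapses the integral.
F(x) = -5*cos(x**2 - x)/4 is an antiderivative of f.
Check: d/dx[-5*cos(x**2 - x)/4] = 5*x*sin(x**2 - x)/2 - 5*sin(x**2 - x)/4 = f(x).
F(1) = -5/4; F(0) = -5/4.
Integral = F(1) - F(0) = 0.

Antiderivative: F(x) = -5*cos(x**2 - x)/4; value = 0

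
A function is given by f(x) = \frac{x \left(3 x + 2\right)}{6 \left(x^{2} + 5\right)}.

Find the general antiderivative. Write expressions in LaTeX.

A first test for any F(x): its x-derivative must equal f(x) identically.
Check: d/dx[\frac{3 x + \log{\left(x^{2} + 5 \right)} - 3 \sqrt{5} \operatorname{atan}{\left(\frac{\sqrt{5} x}{5} \right)}}{6}] = \frac{3 x^{2} + 2 x}{6 x^{2} + 30}, which equals f(x).

F(x) = \frac{3 x + \log{\left(x^{2} + 5 \right)} - 3 \sqrt{5} \operatorname{atan}{\left(\frac{\sqrt{5} x}{5} \right)}}{6} + C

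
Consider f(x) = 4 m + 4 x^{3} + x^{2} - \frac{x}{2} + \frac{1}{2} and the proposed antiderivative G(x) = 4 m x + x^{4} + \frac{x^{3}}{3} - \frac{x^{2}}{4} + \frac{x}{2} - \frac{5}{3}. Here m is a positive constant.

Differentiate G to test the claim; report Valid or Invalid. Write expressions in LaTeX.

d/dx[G] = 4 m + 4 x^{3} + x^{2} - \frac{x}{2} + \frac{1}{2}
This equals f(x) exactly, so the claim holds.

Valid - differentiating G returns exactly f.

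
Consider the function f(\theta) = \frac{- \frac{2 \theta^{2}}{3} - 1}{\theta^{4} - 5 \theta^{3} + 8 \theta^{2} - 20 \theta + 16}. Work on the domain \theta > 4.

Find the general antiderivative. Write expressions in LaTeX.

F(\theta) = - \frac{7 \log{\left(\theta - 4 \right)}}{36} + \frac{\log{\left(\theta - 1 \right)}}{9} + \frac{\log{\left(\theta^{2} + 4 \right)}}{24} + C

Factor the denominator (3 \left(\theta - 4\right) \left(\theta - 1\right) \left(\theta^{2} + 4\right)) and decompose: f = \frac{\theta}{12 \left(\theta^{2} + 4\right)} + \frac{1}{9 \left(\theta - 1\right)} - \frac{7}{36 \left(\theta - 4\right)}; each piece integrates to a log, atan, or power term.
Check: d/d\theta[- \frac{7 \log{\left(\theta - 4 \right)}}{36} + \frac{\log{\left(\theta - 1 \right)}}{9} + \frac{\log{\left(\theta^{2} + 4 \right)}}{24}] = \frac{- 2 \theta^{2} - 3}{3 \theta^{4} - 15 \theta^{3} + 24 \theta^{2} - 60 \theta + 48}, which equals f(\theta).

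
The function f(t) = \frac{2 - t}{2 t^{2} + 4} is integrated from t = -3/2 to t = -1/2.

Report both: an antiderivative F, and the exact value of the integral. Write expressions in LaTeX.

Check any antiderivative F(t) by computing F'(t) and comparing it with f(t).
F(t) = - \frac{\log{\left(t^{2} + 2 \right)}}{4} + \frac{\sqrt{2} \operatorname{atan}{\left(\frac{\sqrt{2} t}{2} \right)}}{2} is an antiderivative of f.
Check: d/dt[- \frac{\log{\left(t^{2} + 2 \right)}}{4} + \frac{\sqrt{2} \operatorname{atan}{\left(\frac{\sqrt{2} t}{2} \right)}}{2}] = \frac{2 - t}{2 t^{2} + 4} = f(t).
F(-1/2) = - \frac{\sqrt{2} \operatorname{atan}{\left(\frac{\sqrt{2}}{4} \right)}}{2} - \frac{\log{\left(\frac{9}{4} \right)}}{4}; F(-3/2) = - \frac{\sqrt{2} \operatorname{atan}{\left(\frac{3 \sqrt{2}}{4} \right)}}{2} - \frac{\log{\left(\frac{17}{4} \right)}}{4}.
Integral = F(-1/2) - F(-3/2) = - \frac{\sqrt{2} \operatorname{atan}{\left(\frac{\sqrt{2}}{4} \right)}}{2} - \frac{\log{\left(\frac{9}{4} \right)}}{4} + \frac{\log{\left(\frac{17}{4} \right)}}{4} + \frac{\sqrt{2} \operatorname{atan}{\left(\frac{3 \sqrt{2}}{4} \right)}}{2}.

Antiderivative: F(t) = - \frac{\log{\left(t^{2} + 2 \right)}}{4} + \frac{\sqrt{2} \operatorname{atan}{\left(\frac{\sqrt{2} t}{2} \right)}}{2}; value = - \frac{\sqrt{2} \operatorname{atan}{\left(\frac{\sqrt{2}}{4} \right)}}{2} - \frac{\log{\left(\frac{9}{4} \right)}}{4} + \frac{\log{\left(\frac{17}{4} \right)}}{4} + \frac{\sqrt{2} \operatorname{atan}{\left(\frac{3 \sqrt{2}}{4} \right)}}{2}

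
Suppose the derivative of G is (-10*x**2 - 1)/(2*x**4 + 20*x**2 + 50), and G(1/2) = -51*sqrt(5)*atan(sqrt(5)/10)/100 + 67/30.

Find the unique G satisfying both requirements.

Recover the given G'(x) by differentiating a candidate G(x); any mismatch rules it out.
A general antiderivative is 49*x/(20*x**2 + 100) - 51*sqrt(5)*atan(sqrt(5)*x/5)/100 + C.
The condition gives C = -51*sqrt(5)*atan(sqrt(5)/10)/100 + 67/30 - (-51*sqrt(5)*atan(sqrt(5)/10)/100 + 7/30) = 2.
So G(x) = -(51*sqrt(5)*x**2*atan(sqrt(5)*x/5) - 200*x**2 - 245*x + 255*sqrt(5)*atan(sqrt(5)*x/5) - 1000)/(100*(x**2 + 5)).
Check: d/dx[-(51*sqrt(5)*x**2*atan(sqrt(5)*x/5) - 200*x**2 - 245*x + 255*sqrt(5)*atan(sqrt(5)*x/5) - 1000)/(100*(x**2 + 5))] = (-10*x**2 - 1)/(2*x**4 + 20*x**2 + 50) = G'(x).

G(x) = -(51*sqrt(5)*x**2*atan(sqrt(5)*x/5) - 200*x**2 - 245*x + 255*sqrt(5)*atan(sqrt(5)*x/5) - 1000)/(100*(x**2 + 5))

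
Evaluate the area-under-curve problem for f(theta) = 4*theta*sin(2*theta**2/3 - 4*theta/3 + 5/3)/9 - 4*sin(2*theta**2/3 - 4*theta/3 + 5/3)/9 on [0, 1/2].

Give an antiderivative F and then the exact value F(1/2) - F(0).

f matches the chain-rule pattern g'(h)*h' with inner function h(theta) = 2*theta**2/3 - 4*theta/3 + 5/3; substituting u = h(theta) collapses the integral.
F(theta) = -cos(2*theta**2/3 - 4*theta/3 + 5/3)/3 is an antiderivative of f.
Check: d/dtheta[-cos(2*theta**2/3 - 4*theta/3 + 5/3)/3] = 4*theta*sin(2*theta**2/3 - 4*theta/3 + 5/3)/9 - 4*sin(2*theta**2/3 - 4*theta/3 + 5/3)/9 = f(theta).
F(1/2) = -cos(7/6)/3; F(0) = -cos(5/3)/3.
Integral = F(1/2) - F(0) = -cos(7/6)/3 + cos(5/3)/3.

Antiderivative: F(theta) = -cos(2*theta**2/3 - 4*theta/3 + 5/3)/3; value = -cos(7/6)/3 + cos(5/3)/3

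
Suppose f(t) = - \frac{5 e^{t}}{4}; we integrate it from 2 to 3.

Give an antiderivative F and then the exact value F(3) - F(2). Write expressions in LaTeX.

Antiderivative: F(t) = - \frac{5 e^{t}}{4}; value = - \frac{5 e^{3}}{4} + \frac{5 e^{2}}{4}

Differentiate the proposed F(t) back; it has to land on f(t) exactly.
F(t) = - \frac{5 e^{t}}{4} is an antiderivative of f.
Check: d/dt[- \frac{5 e^{t}}{4}] = - \frac{5 e^{t}}{4} = f(t).
F(3) = - \frac{5 e^{3}}{4}; F(2) = - \frac{5 e^{2}}{4}.
Integral = F(3) - F(2) = - \frac{5 e^{3}}{4} + \frac{5 e^{2}}{4}.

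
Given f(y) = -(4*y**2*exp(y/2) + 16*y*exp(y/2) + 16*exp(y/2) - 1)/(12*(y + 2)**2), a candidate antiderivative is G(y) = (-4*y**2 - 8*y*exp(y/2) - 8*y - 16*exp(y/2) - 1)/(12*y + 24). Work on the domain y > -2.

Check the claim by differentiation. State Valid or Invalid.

Invalid: d/dy[G] - f = -1/3, which is not 0.

d/dy[G] = (-4*y**2*exp(y/2) - 4*y**2 - 16*y*exp(y/2) - 16*y - 16*exp(y/2) - 15)/(12*y**2 + 48*y + 48)
d/dy[G] - f(y) = -1/3 != 0.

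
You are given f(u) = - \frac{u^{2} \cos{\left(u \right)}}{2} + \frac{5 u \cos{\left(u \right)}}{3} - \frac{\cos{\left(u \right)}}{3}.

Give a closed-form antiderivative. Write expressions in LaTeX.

Integrate term by term and add the pieces.
Check: d/du[- \frac{u^{2} \sin{\left(u \right)}}{2} + \frac{5 u \sin{\left(u \right)}}{3} - u \cos{\left(u \right)} + \frac{2 \sin{\left(u \right)}}{3} + \frac{5 \cos{\left(u \right)}}{3}] = - \frac{u^{2} \cos{\left(u \right)}}{2} + \frac{5 u \cos{\left(u \right)}}{3} - \frac{\cos{\left(u \right)}}{3} = f(u).

An antiderivative is F(u) = - \frac{u^{2} \sin{\left(u \right)}}{2} + \frac{5 u \sin{\left(u \right)}}{3} - u \cos{\left(u \right)} + \frac{2 \sin{\left(u \right)}}{3} + \frac{5 \cos{\left(u \right)}}{3}.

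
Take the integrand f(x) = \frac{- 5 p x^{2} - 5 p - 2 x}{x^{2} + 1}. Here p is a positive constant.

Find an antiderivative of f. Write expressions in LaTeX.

For F(x) to be correct the identity F'(x) - f(x) = 0 must hold.
Check: d/dx[- 5 p x - \log{\left(2 x^{2} + 2 \right)}] = \frac{- 5 p x^{2} - 5 p - 2 x}{x^{2} + 1} = f(x).

An antiderivative is F(x) = - 5 p x - \log{\left(2 x^{2} + 2 \right)}.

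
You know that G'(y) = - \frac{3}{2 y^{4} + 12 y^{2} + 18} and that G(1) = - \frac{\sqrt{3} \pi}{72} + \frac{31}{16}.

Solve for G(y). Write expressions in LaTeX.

G(y) = \frac{- \sqrt{3} y^{2} \operatorname{atan}{\left(\frac{\sqrt{3} y}{3} \right)} + 24 y^{2} - 3 y - 3 \sqrt{3} \operatorname{atan}{\left(\frac{\sqrt{3} y}{3} \right)} + 72}{12 y^{2} + 36}

Whatever form G(y) takes, its d/dy must return the stated G'(y).
A general antiderivative is - \frac{3 y}{12 y^{2} + 36} - \frac{\sqrt{3} \operatorname{atan}{\left(\frac{\sqrt{3} y}{3} \right)}}{12} + C.
The condition gives C = - \frac{\sqrt{3} \pi}{72} + \frac{31}{16} - (- \frac{\sqrt{3} \pi}{72} - \frac{1}{16}) = 2.
So G(y) = \frac{- \sqrt{3} y^{2} \operatorname{atan}{\left(\frac{\sqrt{3} y}{3} \right)} + 24 y^{2} - 3 y - 3 \sqrt{3} \operatorname{atan}{\left(\frac{\sqrt{3} y}{3} \right)} + 72}{12 y^{2} + 36}.
Check: d/dy[\frac{- \sqrt{3} y^{2} \operatorname{atan}{\left(\frac{\sqrt{3} y}{3} \right)} + 24 y^{2} - 3 y - 3 \sqrt{3} \operatorname{atan}{\left(\frac{\sqrt{3} y}{3} \right)} + 72}{12 y^{2} + 36}] = - \frac{3}{2 y^{4} + 12 y^{2} + 18} = G'(y).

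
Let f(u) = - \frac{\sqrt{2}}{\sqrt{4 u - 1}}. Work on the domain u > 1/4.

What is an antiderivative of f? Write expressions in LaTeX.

An antiderivative is F(u) = - \frac{\sqrt{2} \sqrt{4 u - 1}}{2}.

Whatever form F(u) takes, F'(u) = f(u) is non-negotiable.
Check: d/du[- \frac{\sqrt{2} \sqrt{4 u - 1}}{2}] = - \frac{\sqrt{2}}{\sqrt{4 u - 1}} = f(u).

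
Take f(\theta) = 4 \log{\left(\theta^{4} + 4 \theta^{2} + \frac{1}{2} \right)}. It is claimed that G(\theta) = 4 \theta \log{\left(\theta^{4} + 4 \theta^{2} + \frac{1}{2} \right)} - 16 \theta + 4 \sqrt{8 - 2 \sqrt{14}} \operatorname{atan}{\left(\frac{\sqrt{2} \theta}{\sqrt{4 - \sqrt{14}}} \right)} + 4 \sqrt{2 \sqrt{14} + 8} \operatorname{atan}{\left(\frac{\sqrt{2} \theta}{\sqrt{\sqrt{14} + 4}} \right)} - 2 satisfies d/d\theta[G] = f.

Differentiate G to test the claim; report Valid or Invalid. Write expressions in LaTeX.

Valid: G'(\theta) = f(\theta).

d/d\theta[G] = 4 \log{\left(\theta^{4} + 4 \theta^{2} + \frac{1}{2} \right)}
This equals f(\theta) exactly, so the claim holds.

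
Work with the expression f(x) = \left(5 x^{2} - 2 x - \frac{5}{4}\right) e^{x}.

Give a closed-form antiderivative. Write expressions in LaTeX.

Recognize the product-rule pattern: f = u'v + uv' with u = 5 x^{2} - 12 x + \frac{43}{4}, v = e^{x}, so integration by parts undoes it.
Check: d/dx[5 x^{2} e^{x} - 12 x e^{x} + \frac{43 e^{x}}{4}] = 5 x^{2} e^{x} - 2 x e^{x} - \frac{5 e^{x}}{4}, which equals f(x).

An antiderivative is F(x) = 5 x^{2} e^{x} - 12 x e^{x} + \frac{43 e^{x}}{4}.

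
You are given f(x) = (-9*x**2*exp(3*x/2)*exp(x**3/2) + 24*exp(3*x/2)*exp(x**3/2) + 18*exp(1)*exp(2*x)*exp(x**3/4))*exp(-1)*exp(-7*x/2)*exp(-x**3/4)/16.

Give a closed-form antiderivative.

An antiderivative is F(x) = -3*(1 + exp(-1)*exp(-x/2)*exp(x**3/4))*exp(-3*x/2)/4.

Since d/dx undoes antidifferentiation here, F'(x) = f(x) is required of F(x).
Check: d/dx[-3*(1 + exp(-1)*exp(-x/2)*exp(x**3/4))*exp(-3*x/2)/4] = (-9*x**2*exp(x**3/4) + 18*exp(1)*exp(x/2) + 24*exp(x**3/4))*exp(-1)*exp(-2*x)/16, which equals f(x).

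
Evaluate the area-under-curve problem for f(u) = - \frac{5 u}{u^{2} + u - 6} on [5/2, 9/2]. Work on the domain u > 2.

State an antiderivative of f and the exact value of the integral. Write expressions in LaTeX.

Antiderivative: F(u) = - 2 \log{\left(u - 2 \right)} - 3 \log{\left(u + 3 \right)}; value = - 3 \log{\left(\frac{15}{2} \right)} - 2 \log{\left(\frac{5}{2} \right)} - 2 \log{\left(2 \right)} + 3 \log{\left(\frac{11}{2} \right)}

The denominator factors as \left(u - 2\right) \left(u + 3\right); partial fractions split f into directly integrable pieces: - \frac{3}{u + 3} - \frac{2}{u - 2}.
F(u) = - 2 \log{\left(u - 2 \right)} - 3 \log{\left(u + 3 \right)} is an antiderivative of f.
Check: d/du[- 2 \log{\left(u - 2 \right)} - 3 \log{\left(u + 3 \right)}] = - \frac{5 u}{u^{2} + u - 6} = f(u).
F(9/2) = - 3 \log{\left(\frac{15}{2} \right)} - 2 \log{\left(\frac{5}{2} \right)}; F(5/2) = - 3 \log{\left(\frac{11}{2} \right)} + 2 \log{\left(2 \right)}.
Integral = F(9/2) - F(5/2) = - 3 \log{\left(\frac{15}{2} \right)} - 2 \log{\left(\frac{5}{2} \right)} - 2 \log{\left(2 \right)} + 3 \log{\left(\frac{11}{2} \right)}.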